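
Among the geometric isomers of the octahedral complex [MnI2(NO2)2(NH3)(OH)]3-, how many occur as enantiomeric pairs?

In an octahedral complex each vertex has one trans partner and four cis neighbours.
Systematic placement gives 6 geometric isomers: I trans, NO2 cis; I trans, NO2 trans; I cis, NO2 cis (3 arrangements, 2 chiral); I cis, NO2 trans.
Of these, 2 lack any improper symmetry element and so occur as enantiomeric pairs, giving 6 + 2 = 8 stereoisomers in total.

2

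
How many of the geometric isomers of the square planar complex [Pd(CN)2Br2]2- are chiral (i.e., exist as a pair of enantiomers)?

A square has two trans pairs of vertices; adjacent vertices are cis.
Systematic placement gives 2 geometric isomers: CN cis; CN trans.
Each arrangement has an internal mirror plane or centre of symmetry, so none is chiral.

0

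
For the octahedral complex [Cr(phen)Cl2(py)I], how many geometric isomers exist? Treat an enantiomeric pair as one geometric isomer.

4

The six octahedral sites form three mutually perpendicular trans pairs.
Each phen is bidentate and must span two cis positions.
There are 4 geometric isomers: Cl trans; Cl cis (3 arrangements, 2 chiral).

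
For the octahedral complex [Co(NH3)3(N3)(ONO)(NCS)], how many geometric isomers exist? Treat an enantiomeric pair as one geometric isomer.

In an octahedral complex each vertex has one trans partner and four cis neighbours.
Working through the distinct placements yields 4 geometric isomers: NH3 mer (3 arrangements); NH3 fac (chiral).

4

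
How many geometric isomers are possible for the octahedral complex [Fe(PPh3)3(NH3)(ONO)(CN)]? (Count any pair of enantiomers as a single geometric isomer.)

The six octahedral sites form three mutually perpendicular trans pairs.
The distinct arrangements are (4 in all): PPh3 mer (3 arrangements); PPh3 fac (chiral).

4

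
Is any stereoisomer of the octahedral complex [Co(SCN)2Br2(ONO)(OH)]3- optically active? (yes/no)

yes

The six octahedral sites form three mutually perpendicular trans pairs.
The distinct arrangements are (6 in all): SCN trans, Br trans; SCN cis, Br trans; SCN trans, Br cis; SCN cis, Br cis (3 arrangements, 2 chiral).
Of these, 2 lack any improper symmetry element and so occur as enantiomeric pairs, giving 6 + 2 = 8 stereoisomers in total.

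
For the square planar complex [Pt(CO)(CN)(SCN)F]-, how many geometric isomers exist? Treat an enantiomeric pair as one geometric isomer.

3

There are 3 geometric isomers: (CN/F trans, CO/SCN trans); (CN/SCN trans, CO/F trans); (CN/CO trans, F/SCN trans).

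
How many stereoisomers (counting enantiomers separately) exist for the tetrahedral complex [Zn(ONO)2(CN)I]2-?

All four vertices of a tetrahedron are equivalent and mutually adjacent, so cis/trans isomerism cannot arise.
Only one geometric arrangement is possible.

1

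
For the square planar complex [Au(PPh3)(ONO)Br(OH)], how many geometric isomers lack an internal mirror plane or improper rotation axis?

A square has two trans pairs of vertices; adjacent vertices are cis.
Systematic placement gives 3 geometric isomers: (Br/ONO trans, OH/PPh3 trans); (Br/PPh3 trans, OH/ONO trans); (Br/OH trans, ONO/PPh3 trans).
Each arrangement has an internal mirror plane or centre of symmetry, so none is chiral.

0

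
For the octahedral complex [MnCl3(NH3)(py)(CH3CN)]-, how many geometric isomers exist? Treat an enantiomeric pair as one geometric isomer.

Working through the distinct placements yields 4 geometric isomers: Cl mer (3 arrangements); Cl fac (chiral).

4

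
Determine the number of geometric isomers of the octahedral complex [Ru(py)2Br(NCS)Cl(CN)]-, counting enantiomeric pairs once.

An octahedron has six vertices in three trans pairs; every non-trans pair is cis.
Exhaustive case analysis gives 9 geometric isomers.

9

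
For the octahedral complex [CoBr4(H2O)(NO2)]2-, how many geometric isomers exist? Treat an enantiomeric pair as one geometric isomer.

An octahedron has six vertices in three trans pairs; every non-trans pair is cis.
Systematic placement gives 2 geometric isomers: H2O and NO2 mutually trans; H2O and NO2 mutually cis.

2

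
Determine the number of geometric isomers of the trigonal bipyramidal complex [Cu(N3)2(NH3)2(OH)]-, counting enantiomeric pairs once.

5

In a trigonal bipyramid the two axial positions differ from the three equatorial ones.
Exhaustive case analysis gives 5 geometric isomers.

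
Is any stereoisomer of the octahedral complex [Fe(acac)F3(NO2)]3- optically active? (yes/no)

The six octahedral sites form three mutually perpendicular trans pairs.
Each acac is bidentate and must span two cis positions.
The distinct arrangements are (2 in all): F mer; F fac.
Each arrangement has an internal mirror plane or centre of symmetry, so none is chiral.

no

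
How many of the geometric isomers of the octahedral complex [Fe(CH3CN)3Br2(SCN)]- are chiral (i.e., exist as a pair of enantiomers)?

In an octahedral complex each vertex has one trans partner and four cis neighbours.
Working through the distinct placements yields 3 geometric isomers: CH3CN mer, Br trans; CH3CN fac, Br cis; CH3CN mer, Br cis.
Each arrangement has an internal mirror plane or centre of symmetry, so none is chiral.

0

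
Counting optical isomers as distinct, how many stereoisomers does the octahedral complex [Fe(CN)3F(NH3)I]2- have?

5

An octahedron has six vertices in three trans pairs; every non-trans pair is cis.
Systematic placement gives 4 geometric isomers: CN mer (3 arrangements); CN fac (chiral).
One of these lacks any improper symmetry element and so occurs as an enantiomeric pair, giving 4 + 1 = 5 stereoisomers in total.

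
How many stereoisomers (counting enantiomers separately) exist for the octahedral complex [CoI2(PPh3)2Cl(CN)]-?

The distinct arrangements are (6 in all): I trans, PPh3 trans; I cis, PPh3 cis (3 arrangements, 2 chiral); I cis, PPh3 trans; I trans, PPh3 cis.
Of these, 2 lack any improper symmetry element and so occur as enantiomeric pairs, giving 6 + 2 = 8 stereoisomers in total.

8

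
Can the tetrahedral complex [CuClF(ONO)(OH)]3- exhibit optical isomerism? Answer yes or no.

All four vertices of a tetrahedron are equivalent and mutually adjacent, so cis/trans isomerism cannot arise.
Only one geometric arrangement is possible; it has no improper symmetry element, so it exists as a pair of enantiomers (2 stereoisomers).

yes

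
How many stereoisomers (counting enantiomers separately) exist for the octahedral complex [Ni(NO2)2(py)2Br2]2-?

6

The six octahedral sites form three mutually perpendicular trans pairs.
Systematic placement gives 5 geometric isomers: NO2 trans, py trans, Br trans; NO2 cis, py cis, Br trans; NO2 cis, py trans, Br cis; NO2 cis, py cis, Br cis (chiral); NO2 trans, py cis, Br cis.
One of these lacks any improper symmetry element and so occurs as an enantiomeric pair, giving 5 + 1 = 6 stereoisomers in total.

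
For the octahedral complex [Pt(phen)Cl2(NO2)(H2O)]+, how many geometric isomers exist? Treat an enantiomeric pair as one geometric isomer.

The six octahedral sites form three mutually perpendicular trans pairs.
Each phen is bidentate and must span two cis positions.
Working through the distinct placements yields 4 geometric isomers: Cl trans; Cl cis (3 arrangements, 2 chiral).

4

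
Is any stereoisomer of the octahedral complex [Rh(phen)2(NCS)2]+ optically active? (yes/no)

yes

In an octahedral complex each vertex has one trans partner and four cis neighbours.
Each phen is bidentate and must span two cis positions.
Working through the distinct placements yields 2 geometric isomers: NCS trans; NCS cis (chiral).
One of these lacks any improper symmetry element and so occurs as an enantiomeric pair, giving 2 + 1 = 3 stereoisomers in total.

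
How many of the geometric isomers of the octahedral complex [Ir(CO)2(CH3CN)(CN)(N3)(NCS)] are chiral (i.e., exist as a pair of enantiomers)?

An octahedron has six vertices in three trans pairs; every non-trans pair is cis.
Exhaustive case analysis gives 9 geometric isomers.
Of these, 6 lack any improper symmetry element and so occur as enantiomeric pairs, giving 9 + 6 = 15 stereoisomers in total.

6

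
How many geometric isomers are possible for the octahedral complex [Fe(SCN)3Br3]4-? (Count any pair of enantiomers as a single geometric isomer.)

2

In an octahedral complex each vertex has one trans partner and four cis neighbours.
Systematic placement gives 2 geometric isomers: SCN mer; SCN fac.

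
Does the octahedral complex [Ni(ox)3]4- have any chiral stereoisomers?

yes

Each ox is bidentate and must span two cis positions.
Only one geometric arrangement is possible; it has no improper symmetry element, so it exists as a pair of enantiomers (2 stereoisomers).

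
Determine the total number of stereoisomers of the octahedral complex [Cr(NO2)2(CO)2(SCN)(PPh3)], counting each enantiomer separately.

8

In an octahedral complex each vertex has one trans partner and four cis neighbours.
The distinct arrangements are (6 in all): NO2 trans, CO trans; NO2 cis, CO trans; NO2 cis, CO cis (3 arrangements, 2 chiral); NO2 trans, CO cis.
Of these, 2 lack any improper symmetry element and so occur as enantiomeric pairs, giving 6 + 2 = 8 stereoisomers in total.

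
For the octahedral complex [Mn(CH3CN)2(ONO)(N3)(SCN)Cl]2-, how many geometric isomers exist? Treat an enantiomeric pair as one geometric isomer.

9

The six octahedral sites form three mutually perpendicular trans pairs.
Systematic enumeration (placing each ligand type in turn and discarding arrangements equivalent by rotation or reflection) gives 9 geometric isomers.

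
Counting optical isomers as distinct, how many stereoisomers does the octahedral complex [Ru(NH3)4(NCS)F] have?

In an octahedral complex each vertex has one trans partner and four cis neighbours.
The distinct arrangements are (2 in all): NCS and F mutually trans; NCS and F mutually cis.
Each arrangement has an internal mirror plane or centre of symmetry, so none is chiral.

2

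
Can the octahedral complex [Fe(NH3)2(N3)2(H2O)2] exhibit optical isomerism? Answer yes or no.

An octahedron has six vertices in three trans pairs; every non-trans pair is cis.
The distinct arrangements are (5 in all): NH3 trans, N3 trans, H2O trans; NH3 cis, N3 cis, H2O trans; NH3 trans, N3 cis, H2O cis; NH3 cis, N3 cis, H2O cis (chiral); NH3 cis, N3 trans, H2O cis.
One of these lacks any improper symmetry element and so occurs as an enantiomeric pair, giving 5 + 1 = 6 stereoisomers in total.

yes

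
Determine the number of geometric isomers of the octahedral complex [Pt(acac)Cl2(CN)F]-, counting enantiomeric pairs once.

An octahedron has six vertices in three trans pairs; every non-trans pair is cis.
Each acac is bidentate and must span two cis positions.
Systematic placement gives 4 geometric isomers: Cl cis (3 arrangements, 2 chiral); Cl trans.

4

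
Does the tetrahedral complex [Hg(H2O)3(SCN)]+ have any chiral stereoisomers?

In a tetrahedral complex all four positions are equivalent and every pair of ligands is adjacent — there is no cis/trans distinction.
Only one geometric arrangement is possible.

no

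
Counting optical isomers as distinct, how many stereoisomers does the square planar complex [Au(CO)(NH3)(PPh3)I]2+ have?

3

Systematic placement gives 3 geometric isomers: (CO/NH3 trans, I/PPh3 trans); (CO/PPh3 trans, I/NH3 trans); (CO/I trans, NH3/PPh3 trans).
Each arrangement has an internal mirror plane or centre of symmetry, so none is chiral.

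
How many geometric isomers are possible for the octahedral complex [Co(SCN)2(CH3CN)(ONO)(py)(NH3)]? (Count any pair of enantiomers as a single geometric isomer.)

9

An octahedron has six vertices in three trans pairs; every non-trans pair is cis.
Exhaustive case analysis gives 9 geometric isomers.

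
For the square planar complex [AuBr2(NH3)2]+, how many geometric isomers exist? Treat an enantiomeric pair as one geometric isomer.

Systematic placement gives 2 geometric isomers: Br cis; Br trans.

2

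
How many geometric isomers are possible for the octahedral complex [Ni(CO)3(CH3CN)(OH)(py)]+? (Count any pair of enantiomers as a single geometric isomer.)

There are 4 geometric isomers: CO mer (3 arrangements); CO fac (chiral).

4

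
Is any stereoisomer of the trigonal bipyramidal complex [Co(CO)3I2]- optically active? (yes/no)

Systematic placement gives 3 geometric isomers: I both equatorial; I one axial, one equatorial; I both axial.
Each arrangement has an internal mirror plane or centre of symmetry, so none is chiral.

no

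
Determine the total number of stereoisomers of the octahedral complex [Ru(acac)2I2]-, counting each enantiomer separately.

3

Each acac is bidentate and must span two cis positions.
There are 2 geometric isomers: I trans; I cis (chiral).
One of these lacks any improper symmetry element and so occurs as an enantiomeric pair, giving 2 + 1 = 3 stereoisomers in total.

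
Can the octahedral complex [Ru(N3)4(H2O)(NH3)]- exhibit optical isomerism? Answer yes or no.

no

In an octahedral complex each vertex has one trans partner and four cis neighbours.
Working through the distinct placements yields 2 geometric isomers: H2O and NH3 mutually cis; H2O and NH3 mutually trans.
Each arrangement has an internal mirror plane or centre of symmetry, so none is chiral.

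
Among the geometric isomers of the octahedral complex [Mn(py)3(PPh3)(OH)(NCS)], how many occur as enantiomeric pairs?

1

In an octahedral complex each vertex has one trans partner and four cis neighbours.
There are 4 geometric isomers: py mer (3 arrangements); py fac (chiral).
One of these lacks any improper symmetry element and so occurs as an enantiomeric pair, giving 4 + 1 = 5 stereoisomers in total.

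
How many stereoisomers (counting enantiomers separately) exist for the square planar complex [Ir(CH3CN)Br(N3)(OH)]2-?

3

In a square planar complex each vertex has one trans partner and two cis neighbours.
Systematic placement gives 3 geometric isomers: (Br/N3 trans, CH3CN/OH trans); (Br/OH trans, CH3CN/N3 trans); (Br/CH3CN trans, N3/OH trans).
Each arrangement has an internal mirror plane or centre of symmetry, so none is chiral.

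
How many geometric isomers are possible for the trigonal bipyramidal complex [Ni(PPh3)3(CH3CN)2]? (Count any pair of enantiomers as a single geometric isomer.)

A trigonal bipyramid has two axial and three equatorial sites, which are chemically inequivalent.
There are 3 geometric isomers: CH3CN both axial; CH3CN one axial, one equatorial; CH3CN both equatorial.

3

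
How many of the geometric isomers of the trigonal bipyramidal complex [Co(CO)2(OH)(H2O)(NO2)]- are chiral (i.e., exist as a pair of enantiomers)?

In a trigonal bipyramid the two axial positions differ from the three equatorial ones.
Systematic enumeration (placing each ligand type in turn and discarding arrangements equivalent by rotation or reflection) gives 7 geometric isomers.
Of these, 3 lack any improper symmetry element and so occur as enantiomeric pairs, giving 7 + 3 = 10 stereoisomers in total.

3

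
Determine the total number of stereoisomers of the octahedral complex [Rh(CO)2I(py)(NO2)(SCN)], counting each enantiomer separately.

15

An octahedron has six vertices in three trans pairs; every non-trans pair is cis.
Placing the ligands in turn and identifying arrangements related by rotation or reflection leaves 9 distinct geometric isomers.
Of these, 6 lack any improper symmetry element and so occur as enantiomeric pairs, giving 9 + 6 = 15 stereoisomers in total.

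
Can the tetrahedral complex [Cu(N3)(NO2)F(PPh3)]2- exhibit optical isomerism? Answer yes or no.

Only one geometric arrangement is possible; it has no improper symmetry element, so it exists as a pair of enantiomers (2 stereoisomers).

yes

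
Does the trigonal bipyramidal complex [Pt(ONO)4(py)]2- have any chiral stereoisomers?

no

In a trigonal bipyramid the two axial positions differ from the three equatorial ones.
The distinct arrangements are (2 in all): py equatorial; py axial.
Each arrangement has an internal mirror plane or centre of symmetry, so none is chiral.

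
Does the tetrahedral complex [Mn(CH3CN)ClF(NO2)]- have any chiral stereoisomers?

All four vertices of a tetrahedron are equivalent and mutually adjacent, so cis/trans isomerism cannot arise.
Only one geometric arrangement is possible; it has no improper symmetry element, so it exists as a pair of enantiomers (2 stereoisomers).

yes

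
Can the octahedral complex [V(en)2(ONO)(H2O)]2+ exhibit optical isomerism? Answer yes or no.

yes

In an octahedral complex each vertex has one trans partner and four cis neighbours.
Each en is bidentate and must span two cis positions.
Working through the distinct placements yields 2 geometric isomers: ONO and H2O mutually trans; ONO and H2O mutually cis (chiral).
One of these lacks any improper symmetry element and so occurs as an enantiomeric pair, giving 2 + 1 = 3 stereoisomers in total.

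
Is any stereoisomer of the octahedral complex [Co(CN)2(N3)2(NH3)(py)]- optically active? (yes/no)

yes

In an octahedral complex each vertex has one trans partner and four cis neighbours.
There are 6 geometric isomers: CN trans, N3 trans; CN trans, N3 cis; CN cis, N3 cis (3 arrangements, 2 chiral); CN cis, N3 trans.
Of these, 2 lack any improper symmetry element and so occur as enantiomeric pairs, giving 6 + 2 = 8 stereoisomers in total.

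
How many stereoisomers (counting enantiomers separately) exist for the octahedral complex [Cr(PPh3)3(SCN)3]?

2

The six octahedral sites form three mutually perpendicular trans pairs.
Working through the distinct placements yields 2 geometric isomers: PPh3 mer; PPh3 fac.
Each arrangement has an internal mirror plane or centre of symmetry, so none is chiral.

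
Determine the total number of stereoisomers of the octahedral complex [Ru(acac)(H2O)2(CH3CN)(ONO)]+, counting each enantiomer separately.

6

Each acac is bidentate and must span two cis positions.
There are 4 geometric isomers: H2O cis (3 arrangements, 2 chiral); H2O trans.
Of these, 2 lack any improper symmetry element and so occur as enantiomeric pairs, giving 4 + 2 = 6 stereoisomers in total.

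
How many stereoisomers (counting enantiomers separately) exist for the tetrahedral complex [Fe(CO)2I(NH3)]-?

All four vertices of a tetrahedron are equivalent and mutually adjacent, so cis/trans isomerism cannot arise.
Only one geometric arrangement is possible.

1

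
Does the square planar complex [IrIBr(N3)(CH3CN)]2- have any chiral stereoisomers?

no

A square has two trans pairs of vertices; adjacent vertices are cis.
Working through the distinct placements yields 3 geometric isomers: (Br/I trans, CH3CN/N3 trans); (Br/N3 trans, CH3CN/I trans); (Br/CH3CN trans, I/N3 trans).
Each arrangement has an internal mirror plane or centre of symmetry, so none is chiral.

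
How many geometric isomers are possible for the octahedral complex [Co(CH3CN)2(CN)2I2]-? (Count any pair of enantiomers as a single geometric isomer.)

An octahedron has six vertices in three trans pairs; every non-trans pair is cis.
Working through the distinct placements yields 5 geometric isomers: CH3CN trans, CN trans, I trans; CH3CN trans, CN cis, I cis; CH3CN cis, CN cis, I trans; CH3CN cis, CN cis, I cis (chiral); CH3CN cis, CN trans, I cis.

5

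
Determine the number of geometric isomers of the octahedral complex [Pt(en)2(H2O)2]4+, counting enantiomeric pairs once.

In an octahedral complex each vertex has one trans partner and four cis neighbours.
Each en is bidentate and must span two cis positions.
Working through the distinct placements yields 2 geometric isomers: H2O trans; H2O cis (chiral).

2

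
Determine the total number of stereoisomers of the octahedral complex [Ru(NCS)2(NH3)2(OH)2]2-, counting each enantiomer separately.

The six octahedral sites form three mutually perpendicular trans pairs.
Working through the distinct placements yields 5 geometric isomers: NCS trans, NH3 trans, OH trans; NCS trans, NH3 cis, OH cis; NCS cis, NH3 cis, OH trans; NCS cis, NH3 cis, OH cis (chiral); NCS cis, NH3 trans, OH cis.
One of these lacks any improper symmetry element and so occurs as an enantiomeric pair, giving 5 + 1 = 6 stereoisomers in total.

6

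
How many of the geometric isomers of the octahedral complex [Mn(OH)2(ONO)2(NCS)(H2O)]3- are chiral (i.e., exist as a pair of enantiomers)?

2

An octahedron has six vertices in three trans pairs; every non-trans pair is cis.
The distinct arrangements are (6 in all): OH trans, ONO trans; OH cis, ONO cis (3 arrangements, 2 chiral); OH cis, ONO trans; OH trans, ONO cis.
Of these, 2 lack any improper symmetry element and so occur as enantiomeric pairs, giving 6 + 2 = 8 stereoisomers in total.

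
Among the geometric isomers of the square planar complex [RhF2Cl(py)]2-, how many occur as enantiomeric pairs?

0

In a square planar complex each vertex has one trans partner and two cis neighbours.
Working through the distinct placements yields 2 geometric isomers: F cis; F trans.
Each arrangement has an internal mirror plane or centre of symmetry, so none is chiral.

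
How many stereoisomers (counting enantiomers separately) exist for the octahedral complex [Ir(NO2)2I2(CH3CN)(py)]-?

8

An octahedron has six vertices in three trans pairs; every non-trans pair is cis.
Systematic placement gives 6 geometric isomers: NO2 cis, I cis (3 arrangements, 2 chiral); NO2 trans, I cis; NO2 cis, I trans; NO2 trans, I trans.
Of these, 2 lack any improper symmetry element and so occur as enantiomeric pairs, giving 6 + 2 = 8 stereoisomers in total.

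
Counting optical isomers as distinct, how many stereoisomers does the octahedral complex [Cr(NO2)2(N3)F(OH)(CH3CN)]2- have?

15

Placing the ligands in turn and identifying arrangements related by rotation or reflection leaves 9 distinct geometric isomers.
Of these, 6 lack any improper symmetry element and so occur as enantiomeric pairs, giving 9 + 6 = 15 stereoisomers in total.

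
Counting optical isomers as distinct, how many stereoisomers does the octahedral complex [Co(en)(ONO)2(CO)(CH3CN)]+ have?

6

Each en is bidentate and must span two cis positions.
Systematic placement gives 4 geometric isomers: ONO cis (3 arrangements, 2 chiral); ONO trans.
Of these, 2 lack any improper symmetry element and so occur as enantiomeric pairs, giving 4 + 2 = 6 stereoisomers in total.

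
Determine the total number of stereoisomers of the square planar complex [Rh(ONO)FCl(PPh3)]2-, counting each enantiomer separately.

3

In a square planar complex each vertex has one trans partner and two cis neighbours.
There are 3 geometric isomers: (Cl/ONO trans, F/PPh3 trans); (Cl/PPh3 trans, F/ONO trans); (Cl/F trans, ONO/PPh3 trans).
Each arrangement has an internal mirror plane or centre of symmetry, so none is chiral.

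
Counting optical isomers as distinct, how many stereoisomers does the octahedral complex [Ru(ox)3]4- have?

In an octahedral complex each vertex has one trans partner and four cis neighbours.
Each ox is bidentate and must span two cis positions.
Only one geometric arrangement is possible; it has no improper symmetry element, so it exists as a pair of enantiomers (2 stereoisomers).

2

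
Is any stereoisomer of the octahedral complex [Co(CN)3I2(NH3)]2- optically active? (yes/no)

An octahedron has six vertices in three trans pairs; every non-trans pair is cis.
Systematic placement gives 3 geometric isomers: CN mer, I cis; CN mer, I trans; CN fac, I cis.
Each arrangement has an internal mirror plane or centre of symmetry, so none is chiral.

no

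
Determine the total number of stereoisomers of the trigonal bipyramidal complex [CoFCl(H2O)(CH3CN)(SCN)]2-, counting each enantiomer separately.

Exhaustive case analysis gives 10 geometric isomers.
Of these, 10 lack any improper symmetry element and so occur as enantiomeric pairs, giving 10 + 10 = 20 stereoisomers in total.

20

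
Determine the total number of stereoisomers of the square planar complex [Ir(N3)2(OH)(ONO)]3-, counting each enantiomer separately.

In a square planar complex each vertex has one trans partner and two cis neighbours.
There are 2 geometric isomers: N3 cis; N3 trans.
Each arrangement has an internal mirror plane or centre of symmetry, so none is chiral.

2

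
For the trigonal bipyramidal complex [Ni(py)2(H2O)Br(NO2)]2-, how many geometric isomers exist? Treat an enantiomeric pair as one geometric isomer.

Systematic enumeration (placing each ligand type in turn and discarding arrangements equivalent by rotation or reflection) gives 7 geometric isomers.

7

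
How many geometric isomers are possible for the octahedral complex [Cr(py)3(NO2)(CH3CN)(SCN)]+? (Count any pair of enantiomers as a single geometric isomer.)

4

In an octahedral complex each vertex has one trans partner and four cis neighbours.
There are 4 geometric isomers: py mer (3 arrangements); py fac (chiral).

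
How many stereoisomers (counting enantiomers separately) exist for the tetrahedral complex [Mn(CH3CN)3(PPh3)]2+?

1

All four vertices of a tetrahedron are equivalent and mutually adjacent, so cis/trans isomerism cannot arise.
Only one geometric arrangement is possible.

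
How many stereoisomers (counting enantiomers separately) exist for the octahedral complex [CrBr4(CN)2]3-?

There are 2 geometric isomers: CN trans; CN cis.
Each arrangement has an internal mirror plane or centre of symmetry, so none is chiral.

2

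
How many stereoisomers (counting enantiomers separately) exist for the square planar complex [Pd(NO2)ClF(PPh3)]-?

3

In a square planar complex each vertex has one trans partner and two cis neighbours.
Working through the distinct placements yields 3 geometric isomers: (Cl/NO2 trans, F/PPh3 trans); (Cl/PPh3 trans, F/NO2 trans); (Cl/F trans, NO2/PPh3 trans).
Each arrangement has an internal mirror plane or centre of symmetry, so none is chiral.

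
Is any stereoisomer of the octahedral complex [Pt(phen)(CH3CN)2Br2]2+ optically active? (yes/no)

yes

An octahedron has six vertices in three trans pairs; every non-trans pair is cis.
Each phen is bidentate and must span two cis positions.
The distinct arrangements are (3 in all): CH3CN cis, Br trans; CH3CN cis, Br cis (chiral); CH3CN trans, Br cis.
One of these lacks any improper symmetry element and so occurs as an enantiomeric pair, giving 3 + 1 = 4 stereoisomers in total.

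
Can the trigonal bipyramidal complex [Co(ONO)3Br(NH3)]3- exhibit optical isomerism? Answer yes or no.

In a trigonal bipyramid the two axial positions differ from the three equatorial ones.
Systematic placement gives 4 geometric isomers: Br axial, NH3 axial; Br axial, NH3 equatorial; Br equatorial, NH3 axial; Br equatorial, NH3 equatorial.
Each arrangement has an internal mirror plane or centre of symmetry, so none is chiral.

no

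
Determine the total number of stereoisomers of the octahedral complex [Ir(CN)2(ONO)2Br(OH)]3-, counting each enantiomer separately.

8

The six octahedral sites form three mutually perpendicular trans pairs.
There are 6 geometric isomers: CN cis, ONO trans; CN cis, ONO cis (3 arrangements, 2 chiral); CN trans, ONO trans; CN trans, ONO cis.
Of these, 2 lack any improper symmetry element and so occur as enantiomeric pairs, giving 6 + 2 = 8 stereoisomers in total.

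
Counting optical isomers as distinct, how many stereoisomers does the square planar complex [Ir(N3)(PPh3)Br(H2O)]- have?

Systematic placement gives 3 geometric isomers: (Br/N3 trans, H2O/PPh3 trans); (Br/PPh3 trans, H2O/N3 trans); (Br/H2O trans, N3/PPh3 trans).
Each arrangement has an internal mirror plane or centre of symmetry, so none is chiral.

3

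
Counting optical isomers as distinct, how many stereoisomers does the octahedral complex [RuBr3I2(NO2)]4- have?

The six octahedral sites form three mutually perpendicular trans pairs.
There are 3 geometric isomers: Br mer, I cis; Br mer, I trans; Br fac, I cis.
Each arrangement has an internal mirror plane or centre of symmetry, so none is chiral.

3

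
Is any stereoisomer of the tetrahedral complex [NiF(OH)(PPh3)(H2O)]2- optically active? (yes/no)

Only one geometric arrangement is possible; it has no improper symmetry element, so it exists as a pair of enantiomers (2 stereoisomers).

yes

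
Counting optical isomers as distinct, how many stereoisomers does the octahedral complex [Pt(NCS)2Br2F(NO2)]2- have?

There are 6 geometric isomers: NCS cis, Br trans; NCS trans, Br trans; NCS cis, Br cis (3 arrangements, 2 chiral); NCS trans, Br cis.
Of these, 2 lack any improper symmetry element and so occur as enantiomeric pairs, giving 6 + 2 = 8 stereoisomers in total.

8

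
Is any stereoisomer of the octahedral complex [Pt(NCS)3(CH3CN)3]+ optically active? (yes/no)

The six octahedral sites form three mutually perpendicular trans pairs.
Systematic placement gives 2 geometric isomers: NCS mer; NCS fac.
Each arrangement has an internal mirror plane or centre of symmetry, so none is chiral.

no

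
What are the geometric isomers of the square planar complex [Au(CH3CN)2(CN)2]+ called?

A square has two trans pairs of vertices; adjacent vertices are cis.
The distinct arrangements are (2 in all): CH3CN cis; CH3CN trans.

cis and trans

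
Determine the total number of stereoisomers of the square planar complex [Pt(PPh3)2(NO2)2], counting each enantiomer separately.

In a square planar complex each vertex has one trans partner and two cis neighbours.
There are 2 geometric isomers: PPh3 cis; PPh3 trans.
Each arrangement has an internal mirror plane or centre of symmetry, so none is chiral.

2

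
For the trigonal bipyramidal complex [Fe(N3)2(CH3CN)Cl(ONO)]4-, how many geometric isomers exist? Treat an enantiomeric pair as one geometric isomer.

In a trigonal bipyramid the two axial positions differ from the three equatorial ones.
Systematic enumeration (placing each ligand type in turn and discarding arrangements equivalent by rotation or reflection) gives 7 geometric isomers.

7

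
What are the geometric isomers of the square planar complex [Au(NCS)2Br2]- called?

A square has two trans pairs of vertices; adjacent vertices are cis.
Working through the distinct placements yields 2 geometric isomers: NCS cis; NCS trans.

cis and trans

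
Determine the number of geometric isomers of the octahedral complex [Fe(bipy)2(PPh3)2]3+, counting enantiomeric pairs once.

2

An octahedron has six vertices in three trans pairs; every non-trans pair is cis.
Each bipy is bidentate and must span two cis positions.
Systematic placement gives 2 geometric isomers: PPh3 trans; PPh3 cis (chiral).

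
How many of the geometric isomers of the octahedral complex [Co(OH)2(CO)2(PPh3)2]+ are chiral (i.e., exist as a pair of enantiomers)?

1

In an octahedral complex each vertex has one trans partner and four cis neighbours.
Working through the distinct placements yields 5 geometric isomers: OH trans, CO trans, PPh3 trans; OH cis, CO trans, PPh3 cis; OH cis, CO cis, PPh3 trans; OH cis, CO cis, PPh3 cis (chiral); OH trans, CO cis, PPh3 cis.
One of these lacks any improper symmetry element and so occurs as an enantiomeric pair, giving 5 + 1 = 6 stereoisomers in total.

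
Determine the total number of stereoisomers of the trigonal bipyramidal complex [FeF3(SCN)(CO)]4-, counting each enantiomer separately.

4

A trigonal bipyramid has two axial and three equatorial sites, which are chemically inequivalent.
There are 4 geometric isomers: SCN equatorial, CO axial; SCN axial, CO axial; SCN equatorial, CO equatorial; SCN axial, CO equatorial.
Each arrangement has an internal mirror plane or centre of symmetry, so none is chiral.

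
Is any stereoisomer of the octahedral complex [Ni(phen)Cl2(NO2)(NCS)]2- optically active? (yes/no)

The six octahedral sites form three mutually perpendicular trans pairs.
Each phen is bidentate and must span two cis positions.
There are 4 geometric isomers: Cl trans; Cl cis (3 arrangements, 2 chiral).
Of these, 2 lack any improper symmetry element and so occur as enantiomeric pairs, giving 4 + 2 = 6 stereoisomers in total.

yes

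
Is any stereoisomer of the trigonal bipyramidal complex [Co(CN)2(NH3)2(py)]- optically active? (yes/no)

yes

In a trigonal bipyramid the two axial positions differ from the three equatorial ones.
Systematic enumeration (placing each ligand type in turn and discarding arrangements equivalent by rotation or reflection) gives 5 geometric isomers.
One of these lacks any improper symmetry element and so occurs as an enantiomeric pair, giving 5 + 1 = 6 stereoisomers in total.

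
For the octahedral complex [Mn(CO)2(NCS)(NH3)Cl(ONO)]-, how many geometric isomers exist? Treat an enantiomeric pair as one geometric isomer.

The six octahedral sites form three mutually perpendicular trans pairs.
Systematic enumeration (placing each ligand type in turn and discarding arrangements equivalent by rotation or reflection) gives 9 geometric isomers.

9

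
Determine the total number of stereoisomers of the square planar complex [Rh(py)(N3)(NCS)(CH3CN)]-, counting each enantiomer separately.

A square has two trans pairs of vertices; adjacent vertices are cis.
Working through the distinct placements yields 3 geometric isomers: (CH3CN/NCS trans, N3/py trans); (CH3CN/py trans, N3/NCS trans); (CH3CN/N3 trans, NCS/py trans).
Each arrangement has an internal mirror plane or centre of symmetry, so none is chiral.

3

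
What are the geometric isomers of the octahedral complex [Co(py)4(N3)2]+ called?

In an octahedral complex each vertex has one trans partner and four cis neighbours.
Working through the distinct placements yields 2 geometric isomers: N3 trans; N3 cis.

cis and trans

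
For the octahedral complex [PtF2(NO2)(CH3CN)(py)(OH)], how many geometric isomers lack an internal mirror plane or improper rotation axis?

6

In an octahedral complex each vertex has one trans partner and four cis neighbours.
Systematic enumeration (placing each ligand type in turn and discarding arrangements equivalent by rotation or reflection) gives 9 geometric isomers.
Of these, 6 lack any improper symmetry element and so occur as enantiomeric pairs, giving 9 + 6 = 15 stereoisomers in total.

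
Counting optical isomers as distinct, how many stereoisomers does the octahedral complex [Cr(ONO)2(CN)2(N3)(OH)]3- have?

In an octahedral complex each vertex has one trans partner and four cis neighbours.
The distinct arrangements are (6 in all): ONO trans, CN trans; ONO cis, CN trans; ONO trans, CN cis; ONO cis, CN cis (3 arrangements, 2 chiral).
Of these, 2 lack any improper symmetry element and so occur as enantiomeric pairs, giving 6 + 2 = 8 stereoisomers in total.

8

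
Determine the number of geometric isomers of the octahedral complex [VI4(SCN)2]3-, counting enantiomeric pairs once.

There are 2 geometric isomers: SCN trans; SCN cis.

2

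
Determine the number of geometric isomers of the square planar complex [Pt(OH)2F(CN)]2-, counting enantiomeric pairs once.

2

Working through the distinct placements yields 2 geometric isomers: OH cis; OH trans.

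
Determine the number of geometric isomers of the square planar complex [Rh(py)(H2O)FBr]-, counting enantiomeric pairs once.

Working through the distinct placements yields 3 geometric isomers: (Br/H2O trans, F/py trans); (Br/py trans, F/H2O trans); (Br/F trans, H2O/py trans).

3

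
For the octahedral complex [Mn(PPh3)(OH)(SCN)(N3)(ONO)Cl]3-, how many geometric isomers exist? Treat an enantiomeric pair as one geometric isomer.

15

In an octahedral complex each vertex has one trans partner and four cis neighbours.
Exhaustive case analysis gives 15 geometric isomers.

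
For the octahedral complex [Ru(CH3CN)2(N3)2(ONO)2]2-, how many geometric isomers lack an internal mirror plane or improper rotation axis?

1

The six octahedral sites form three mutually perpendicular trans pairs.
Systematic placement gives 5 geometric isomers: CH3CN trans, N3 trans, ONO trans; CH3CN trans, N3 cis, ONO cis; CH3CN cis, N3 cis, ONO trans; CH3CN cis, N3 cis, ONO cis (chiral); CH3CN cis, N3 trans, ONO cis.
One of these lacks any improper symmetry element and so occurs as an enantiomeric pair, giving 5 + 1 = 6 stereoisomers in total.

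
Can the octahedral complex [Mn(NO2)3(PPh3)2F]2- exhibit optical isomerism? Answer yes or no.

The six octahedral sites form three mutually perpendicular trans pairs.
The distinct arrangements are (3 in all): NO2 mer, PPh3 trans; NO2 fac, PPh3 cis; NO2 mer, PPh3 cis.
Each arrangement has an internal mirror plane or centre of symmetry, so none is chiral.

no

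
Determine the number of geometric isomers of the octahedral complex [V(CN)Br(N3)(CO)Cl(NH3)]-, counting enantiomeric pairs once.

15

Exhaustive case analysis gives 15 geometric isomers.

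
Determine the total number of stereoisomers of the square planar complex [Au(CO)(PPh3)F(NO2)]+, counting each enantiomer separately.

3

A square has two trans pairs of vertices; adjacent vertices are cis.
There are 3 geometric isomers: (CO/NO2 trans, F/PPh3 trans); (CO/PPh3 trans, F/NO2 trans); (CO/F trans, NO2/PPh3 trans).
Each arrangement has an internal mirror plane or centre of symmetry, so none is chiral.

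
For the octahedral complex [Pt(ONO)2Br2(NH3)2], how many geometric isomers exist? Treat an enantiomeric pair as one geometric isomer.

5

Systematic placement gives 5 geometric isomers: ONO trans, Br trans, NH3 trans; ONO cis, Br trans, NH3 cis; ONO trans, Br cis, NH3 cis; ONO cis, Br cis, NH3 cis (chiral); ONO cis, Br cis, NH3 trans.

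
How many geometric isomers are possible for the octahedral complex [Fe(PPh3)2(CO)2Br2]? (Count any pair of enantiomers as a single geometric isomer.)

5

Systematic placement gives 5 geometric isomers: PPh3 trans, CO trans, Br trans; PPh3 cis, CO cis, Br trans; PPh3 trans, CO cis, Br cis; PPh3 cis, CO cis, Br cis (chiral); PPh3 cis, CO trans, Br cis.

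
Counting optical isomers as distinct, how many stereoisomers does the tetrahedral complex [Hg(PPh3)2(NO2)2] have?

Only one geometric arrangement is possible.

1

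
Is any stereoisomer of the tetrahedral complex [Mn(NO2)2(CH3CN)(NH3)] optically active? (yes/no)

no

Only one geometric arrangement is possible.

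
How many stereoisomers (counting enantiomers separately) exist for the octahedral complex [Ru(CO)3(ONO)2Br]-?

3

An octahedron has six vertices in three trans pairs; every non-trans pair is cis.
Systematic placement gives 3 geometric isomers: CO mer, ONO trans; CO fac, ONO cis; CO mer, ONO cis.
Each arrangement has an internal mirror plane or centre of symmetry, so none is chiral.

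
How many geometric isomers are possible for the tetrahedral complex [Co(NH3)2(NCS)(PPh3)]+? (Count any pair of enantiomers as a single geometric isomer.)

1

Only one geometric arrangement is possible.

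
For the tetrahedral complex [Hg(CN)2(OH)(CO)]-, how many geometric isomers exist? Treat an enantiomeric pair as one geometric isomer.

All four vertices of a tetrahedron are equivalent and mutually adjacent, so cis/trans isomerism cannot arise.
Only one geometric arrangement is possible.

1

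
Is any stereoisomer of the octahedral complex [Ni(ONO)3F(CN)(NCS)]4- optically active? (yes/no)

yes

In an octahedral complex each vertex has one trans partner and four cis neighbours.
Systematic placement gives 4 geometric isomers: ONO mer (3 arrangements); ONO fac (chiral).
One of these lacks any improper symmetry element and so occurs as an enantiomeric pair, giving 4 + 1 = 5 stereoisomers in total.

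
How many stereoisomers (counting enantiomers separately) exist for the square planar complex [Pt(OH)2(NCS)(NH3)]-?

A square has two trans pairs of vertices; adjacent vertices are cis.
Systematic placement gives 2 geometric isomers: OH cis; OH trans.
Each arrangement has an internal mirror plane or centre of symmetry, so none is chiral.

2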